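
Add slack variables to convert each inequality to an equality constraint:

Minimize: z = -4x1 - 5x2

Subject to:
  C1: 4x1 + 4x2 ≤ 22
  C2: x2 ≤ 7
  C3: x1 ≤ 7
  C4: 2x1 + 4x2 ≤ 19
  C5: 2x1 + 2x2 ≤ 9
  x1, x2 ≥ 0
min z = -4x1 - 5x2

s.t.
  4x1 + 4x2 + s1 = 22
  x2 + s2 = 7
  x1 + s3 = 7
  2x1 + 4x2 + s4 = 19
  2x1 + 2x2 + s5 = 9
  x1, x2, s1, s2, s3, s4, s5 ≥ 0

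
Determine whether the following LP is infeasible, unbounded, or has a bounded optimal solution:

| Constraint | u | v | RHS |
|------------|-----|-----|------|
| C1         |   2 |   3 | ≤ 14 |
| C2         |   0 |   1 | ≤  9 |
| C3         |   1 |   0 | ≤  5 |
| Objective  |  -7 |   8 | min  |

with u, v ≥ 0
The point (5, 0) satisfies every constraint, so the LP is feasible; the constraints give u ≤ 5 and v ≤ 9, which with u, v ≥ 0 keep the feasible region inside a bounded box. A feasible, bounded LP attains a finite optimum at a vertex.

Bounded optimum: z* = -35 at (5, 0).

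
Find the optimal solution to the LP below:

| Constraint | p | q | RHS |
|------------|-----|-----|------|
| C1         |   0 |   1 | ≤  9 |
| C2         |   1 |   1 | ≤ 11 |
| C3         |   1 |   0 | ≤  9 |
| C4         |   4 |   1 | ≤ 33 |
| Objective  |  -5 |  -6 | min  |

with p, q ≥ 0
p = 2, q = 9, z = -64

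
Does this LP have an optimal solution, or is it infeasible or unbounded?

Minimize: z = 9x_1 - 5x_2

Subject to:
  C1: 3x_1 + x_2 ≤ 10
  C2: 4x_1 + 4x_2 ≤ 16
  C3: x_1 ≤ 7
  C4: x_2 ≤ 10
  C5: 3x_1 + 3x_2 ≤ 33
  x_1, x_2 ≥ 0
The point (0, 4) satisfies every constraint, so the LP is feasible; the constraints give x_1 ≤ 7 and x_2 ≤ 10, which with x_1, x_2 ≥ 0 keep the feasible region inside a bounded box. A feasible, bounded LP attains a finite optimum at a vertex.

Evaluating z = 9x_1 - 5x_2 at each vertex:
  (0, 0): z = 0
  (3.333, 0): z = 30
  (3, 1): z = 22
  (0, 4): z = -20

Feasible with finite optimum z* = -20 at (0, 4).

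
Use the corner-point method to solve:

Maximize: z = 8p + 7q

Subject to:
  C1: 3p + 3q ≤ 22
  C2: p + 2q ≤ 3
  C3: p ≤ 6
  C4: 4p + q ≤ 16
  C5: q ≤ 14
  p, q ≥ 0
Each vertex is the intersection of two constraint boundaries that also satisfies all remaining constraints:
  p = 0 and q = 0 → (0, 0)
  p + 2q = 3 and q = 0 → (3, 0)
  p + 2q = 3 and p = 0 → (0, 1.5)

Evaluating z = 8p + 7q at each vertex:
  (0, 0): z = 0
  (3, 0): z = 24
  (0, 1.5): z = 10.5

The maximum is at (3, 0) with z = 24.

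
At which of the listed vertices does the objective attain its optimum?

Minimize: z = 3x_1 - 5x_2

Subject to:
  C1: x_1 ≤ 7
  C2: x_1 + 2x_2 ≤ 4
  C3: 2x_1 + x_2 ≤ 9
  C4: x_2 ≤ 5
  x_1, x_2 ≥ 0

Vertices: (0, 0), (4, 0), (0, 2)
(0, 2) with z = -10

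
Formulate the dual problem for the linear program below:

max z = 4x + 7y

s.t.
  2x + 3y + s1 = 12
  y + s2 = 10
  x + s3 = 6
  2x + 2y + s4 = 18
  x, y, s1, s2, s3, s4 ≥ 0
Minimize: z = 12y1 + 10y2 + 6y3 + 18y4

Subject to:
  C1: -2y1 - y3 - 2y4 ≤ -4
  C2: -3y1 - y2 - 2y4 ≤ -7
  y1, y2, y3, y4 ≥ 0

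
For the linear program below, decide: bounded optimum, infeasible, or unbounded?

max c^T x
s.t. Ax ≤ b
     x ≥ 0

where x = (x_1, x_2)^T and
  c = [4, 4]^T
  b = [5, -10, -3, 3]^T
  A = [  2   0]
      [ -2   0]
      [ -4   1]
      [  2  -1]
One constraint requires 2x_1 ≤ 5, while the constraint -2x_1 ≤ -10 is equivalent to 2x_1 ≥ 10. Together they would need 10 ≤ 2x_1 ≤ 5, which is impossible since 10 > 5. No point satisfies all constraints.

Infeasible: no point satisfies all constraints simultaneously.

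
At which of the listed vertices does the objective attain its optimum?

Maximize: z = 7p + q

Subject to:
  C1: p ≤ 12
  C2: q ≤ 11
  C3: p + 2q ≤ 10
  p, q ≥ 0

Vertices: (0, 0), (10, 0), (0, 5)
(10, 0) with z = 70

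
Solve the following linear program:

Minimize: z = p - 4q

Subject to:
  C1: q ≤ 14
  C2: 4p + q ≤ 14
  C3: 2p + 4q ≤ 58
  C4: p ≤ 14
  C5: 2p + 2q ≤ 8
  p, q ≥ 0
Each vertex is the intersection of two constraint boundaries that also satisfies all remaining constraints:
  p = 0 and q = 0 → (0, 0)
  4p + q = 14 and q = 0 → (3.5, 0)
  4p + q = 14 and 2p + 2q = 8 → (3.333, 0.6667)
  2p + 2q = 8 and p = 0 → (0, 4)

Evaluating z = p - 4q at each vertex:
  (0, 0): z = 0
  (3.5, 0): z = 3.5
  (3.333, 0.6667): z = 0.6667
  (0, 4): z = -16

The minimum is at (0, 4) with z = -16.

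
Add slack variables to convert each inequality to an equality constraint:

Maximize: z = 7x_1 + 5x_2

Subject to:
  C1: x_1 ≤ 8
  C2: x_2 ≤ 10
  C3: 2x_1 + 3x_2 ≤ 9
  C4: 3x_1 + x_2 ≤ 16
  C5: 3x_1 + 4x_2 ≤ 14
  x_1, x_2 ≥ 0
max z = 7x_1 + 5x_2

s.t.
  x_1 + s1 = 8
  x_2 + s2 = 10
  2x_1 + 3x_2 + s3 = 9
  3x_1 + x_2 + s4 = 16
  3x_1 + 4x_2 + s5 = 14
  x_1, x_2, s1, s2, s3, s4, s5 ≥ 0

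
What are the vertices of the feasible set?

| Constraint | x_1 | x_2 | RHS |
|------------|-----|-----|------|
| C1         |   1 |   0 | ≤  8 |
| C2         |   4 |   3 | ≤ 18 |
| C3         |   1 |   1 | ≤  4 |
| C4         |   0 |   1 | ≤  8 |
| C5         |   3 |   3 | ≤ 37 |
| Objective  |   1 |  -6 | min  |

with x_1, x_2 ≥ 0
Each vertex is the intersection of two constraint boundaries that also satisfies all remaining constraints:
  x_1 = 0 and x_2 = 0 → (0, 0)
  x_1 + x_2 = 4 and x_2 = 0 → (4, 0)
  x_1 + x_2 = 4 and x_1 = 0 → (0, 4)

Vertices: (0, 0), (4, 0), (0, 4)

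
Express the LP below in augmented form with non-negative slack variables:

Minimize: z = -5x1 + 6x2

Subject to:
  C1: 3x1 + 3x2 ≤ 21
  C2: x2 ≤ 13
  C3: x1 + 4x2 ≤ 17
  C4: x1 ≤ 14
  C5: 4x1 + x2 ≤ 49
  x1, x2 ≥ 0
min z = -5x1 + 6x2

s.t.
  3x1 + 3x2 + s1 = 21
  x2 + s2 = 13
  x1 + 4x2 + s3 = 17
  x1 + s4 = 14
  4x1 + x2 + s5 = 49
  x1, x2, s1, s2, s3, s4, s5 ≥ 0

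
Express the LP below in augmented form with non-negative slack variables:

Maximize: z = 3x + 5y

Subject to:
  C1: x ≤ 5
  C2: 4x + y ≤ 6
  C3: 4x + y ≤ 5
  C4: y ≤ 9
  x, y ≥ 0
max z = 3x + 5y

s.t.
  x + s1 = 5
  4x + y + s2 = 6
  4x + y + s3 = 5
  y + s4 = 9
  x, y, s1, s2, s3, s4 ≥ 0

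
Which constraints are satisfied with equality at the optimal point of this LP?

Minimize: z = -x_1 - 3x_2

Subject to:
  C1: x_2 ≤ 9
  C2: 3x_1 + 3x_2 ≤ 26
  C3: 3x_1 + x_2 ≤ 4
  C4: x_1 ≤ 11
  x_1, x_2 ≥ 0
Optimal: x_1 = 0, x_2 = 4
Binding: C3, x_1 ≥ 0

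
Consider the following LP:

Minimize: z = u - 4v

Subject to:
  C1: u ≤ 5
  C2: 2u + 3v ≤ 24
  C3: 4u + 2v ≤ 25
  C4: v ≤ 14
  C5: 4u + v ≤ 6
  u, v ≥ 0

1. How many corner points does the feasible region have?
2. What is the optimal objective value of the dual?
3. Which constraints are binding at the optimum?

1. 3
2. -24 (by strong duality, equal to the primal optimum)
3. C5, u ≥ 0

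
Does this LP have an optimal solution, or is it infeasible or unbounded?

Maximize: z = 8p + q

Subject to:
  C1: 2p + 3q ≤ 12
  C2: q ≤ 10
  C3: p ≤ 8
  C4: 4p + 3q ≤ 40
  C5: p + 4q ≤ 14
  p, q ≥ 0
The point (6, 0) satisfies every constraint, so the LP is feasible; the constraints give p ≤ 8 and q ≤ 10, which with p, q ≥ 0 keep the feasible region inside a bounded box. A feasible, bounded LP attains a finite optimum at a vertex.

Feasible with finite optimum z* = 48 at (6, 0).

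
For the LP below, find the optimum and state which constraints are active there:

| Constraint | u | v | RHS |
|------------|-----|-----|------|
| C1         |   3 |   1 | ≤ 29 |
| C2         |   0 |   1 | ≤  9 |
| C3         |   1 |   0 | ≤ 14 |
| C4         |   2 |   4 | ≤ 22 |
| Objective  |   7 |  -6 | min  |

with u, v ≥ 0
Optimal: u = 0, v = 5.5
Binding: C4, u ≥ 0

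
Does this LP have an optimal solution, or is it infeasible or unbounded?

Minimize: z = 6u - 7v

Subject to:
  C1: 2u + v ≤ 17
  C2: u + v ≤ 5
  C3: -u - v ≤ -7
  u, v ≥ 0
C2 requires u + v ≤ 5, while C3 (-u - v ≤ -7) is equivalent to u + v ≥ 7. Together they would need 7 ≤ u + v ≤ 5, which is impossible since 7 > 5. No point satisfies all constraints.

Infeasible — the constraint set is empty.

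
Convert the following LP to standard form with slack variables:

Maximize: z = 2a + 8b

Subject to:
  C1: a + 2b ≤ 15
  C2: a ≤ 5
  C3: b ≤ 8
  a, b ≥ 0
max z = 2a + 8b

s.t.
  a + 2b + s1 = 15
  a + s2 = 5
  b + s3 = 8
  a, b, s1, s2, s3 ≥ 0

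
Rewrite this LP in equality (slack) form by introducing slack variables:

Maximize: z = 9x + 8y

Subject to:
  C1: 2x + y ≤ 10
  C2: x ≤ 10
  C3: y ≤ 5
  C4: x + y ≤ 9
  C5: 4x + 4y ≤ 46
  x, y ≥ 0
max z = 9x + 8y

s.t.
  2x + y + s1 = 10
  x + s2 = 10
  y + s3 = 5
  x + y + s4 = 9
  4x + 4y + s5 = 46
  x, y, s1, s2, s3, s4, s5 ≥ 0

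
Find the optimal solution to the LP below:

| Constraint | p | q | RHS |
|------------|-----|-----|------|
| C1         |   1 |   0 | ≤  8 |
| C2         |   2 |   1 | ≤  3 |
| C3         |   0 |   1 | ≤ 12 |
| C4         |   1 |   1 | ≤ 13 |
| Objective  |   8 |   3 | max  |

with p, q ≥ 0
p = 1.5, q = 0, z = 12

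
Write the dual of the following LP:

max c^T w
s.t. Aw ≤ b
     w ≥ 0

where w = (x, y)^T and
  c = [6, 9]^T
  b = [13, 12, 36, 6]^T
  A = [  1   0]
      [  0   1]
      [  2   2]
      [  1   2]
Minimize: z = 13y1 + 12y2 + 36y3 + 6y4

Subject to:
  C1: -y1 - 2y3 - y4 ≤ -6
  C2: -y2 - 2y3 - 2y4 ≤ -9
  y1, y2, y3, y4 ≥ 0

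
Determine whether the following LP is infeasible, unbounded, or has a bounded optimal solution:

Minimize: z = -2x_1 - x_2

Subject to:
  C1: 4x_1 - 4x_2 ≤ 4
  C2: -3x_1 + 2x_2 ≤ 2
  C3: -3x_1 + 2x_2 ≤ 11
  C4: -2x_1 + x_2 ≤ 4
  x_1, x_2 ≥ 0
Feasible point: (0, 0) satisfies every constraint, so the LP is feasible.
Direction d = (1, 1): for each constraint row a, a·d ≤ 0 —
  (4)(1) + (-4)(1) = 0 ≤ 0
  (-3)(1) + (2)(1) = -1 ≤ 0
  (-3)(1) + (2)(1) = -1 ≤ 0
  (-2)(1) + (1)(1) = -1 ≤ 0
and d ≥ 0, so (0, 0) + t·d stays feasible for every t ≥ 0. Along this ray z = -2x_1 - x_2 changes by -3 per unit t, so z → −∞.

Unbounded: there is a feasible ray along which z → −∞.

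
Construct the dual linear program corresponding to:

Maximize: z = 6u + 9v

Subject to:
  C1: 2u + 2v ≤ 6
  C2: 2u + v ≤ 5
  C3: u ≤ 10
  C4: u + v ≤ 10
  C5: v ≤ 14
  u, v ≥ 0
Minimize: z = 6y1 + 5y2 + 10y3 + 10y4 + 14y5

Subject to:
  C1: -2y1 - 2y2 - y3 - y4 ≤ -6
  C2: -2y1 - y2 - y4 - y5 ≤ -9
  y1, y2, y3, y4, y5 ≥ 0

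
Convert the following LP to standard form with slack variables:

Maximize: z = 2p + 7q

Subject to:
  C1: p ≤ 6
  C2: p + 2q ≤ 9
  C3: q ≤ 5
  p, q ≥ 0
max z = 2p + 7q

s.t.
  p + s1 = 6
  p + 2q + s2 = 9
  q + s3 = 5
  p, q, s1, s2, s3 ≥ 0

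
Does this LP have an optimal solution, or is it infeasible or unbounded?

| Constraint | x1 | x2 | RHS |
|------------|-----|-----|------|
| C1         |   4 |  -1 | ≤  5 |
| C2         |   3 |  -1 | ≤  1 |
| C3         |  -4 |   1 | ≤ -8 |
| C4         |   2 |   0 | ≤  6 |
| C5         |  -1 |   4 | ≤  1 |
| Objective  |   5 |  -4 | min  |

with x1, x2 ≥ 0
C1 requires 4x1 - x2 ≤ 5, while C3 (-4x1 + x2 ≤ -8) is equivalent to 4x1 - x2 ≥ 8. Together they would need 8 ≤ 4x1 - x2 ≤ 5, which is impossible since 8 > 5. No point satisfies all constraints.

Infeasible: no point satisfies all constraints simultaneously.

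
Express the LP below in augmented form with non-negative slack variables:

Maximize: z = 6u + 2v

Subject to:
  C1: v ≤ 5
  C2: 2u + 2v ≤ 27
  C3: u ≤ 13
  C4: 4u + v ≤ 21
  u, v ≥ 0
max z = 6u + 2v

s.t.
  v + s1 = 5
  2u + 2v + s2 = 27
  u + s3 = 13
  4u + v + s4 = 21
  u, v, s1, s2, s3, s4 ≥ 0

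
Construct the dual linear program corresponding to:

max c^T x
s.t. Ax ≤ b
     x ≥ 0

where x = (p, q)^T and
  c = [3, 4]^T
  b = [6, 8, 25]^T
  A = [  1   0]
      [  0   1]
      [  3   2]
Minimize: z = 6y1 + 8y2 + 25y3

Subject to:
  C1: -y1 - 3y3 ≤ -3
  C2: -y2 - 2y3 ≤ -4
  y1, y2, y3 ≥ 0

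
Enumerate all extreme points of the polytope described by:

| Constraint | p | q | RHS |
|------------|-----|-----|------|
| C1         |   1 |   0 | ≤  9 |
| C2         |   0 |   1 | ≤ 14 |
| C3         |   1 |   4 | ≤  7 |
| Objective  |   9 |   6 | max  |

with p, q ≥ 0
Each vertex is the intersection of two constraint boundaries that also satisfies all remaining constraints:
  p = 0 and q = 0 → (0, 0)
  p + 4q = 7 and q = 0 → (7, 0)
  p + 4q = 7 and p = 0 → (0, 1.75)

Vertices: (0, 0), (7, 0), (0, 1.75)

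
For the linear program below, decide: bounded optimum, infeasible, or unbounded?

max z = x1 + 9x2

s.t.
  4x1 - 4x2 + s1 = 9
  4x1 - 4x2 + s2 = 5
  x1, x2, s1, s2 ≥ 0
Feasible point: (0, 0) satisfies every constraint, so the LP is feasible.
Direction d = (0, 1): for each constraint row a, a·d ≤ 0 —
  (4)(0) + (-4)(1) = -4 ≤ 0
  (4)(0) + (-4)(1) = -4 ≤ 0
and d ≥ 0, so (0, 0) + t·d stays feasible for every t ≥ 0. Along this ray z = x1 + 9x2 changes by 9 per unit t, so z → +∞.

The LP is unbounded; z can be made arbitrarily large.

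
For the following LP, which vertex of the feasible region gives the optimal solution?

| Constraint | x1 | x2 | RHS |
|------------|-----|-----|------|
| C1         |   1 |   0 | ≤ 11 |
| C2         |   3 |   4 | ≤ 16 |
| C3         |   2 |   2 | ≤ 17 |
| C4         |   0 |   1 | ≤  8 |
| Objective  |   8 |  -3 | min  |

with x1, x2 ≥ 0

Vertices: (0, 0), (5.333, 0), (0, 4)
(0, 4) with z = -12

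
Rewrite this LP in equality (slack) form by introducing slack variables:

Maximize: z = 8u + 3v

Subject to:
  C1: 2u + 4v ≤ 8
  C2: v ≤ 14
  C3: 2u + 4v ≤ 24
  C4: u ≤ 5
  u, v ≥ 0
max z = 8u + 3v

s.t.
  2u + 4v + s1 = 8
  v + s2 = 14
  2u + 4v + s3 = 24
  u + s4 = 5
  u, v, s1, s2, s3, s4 ≥ 0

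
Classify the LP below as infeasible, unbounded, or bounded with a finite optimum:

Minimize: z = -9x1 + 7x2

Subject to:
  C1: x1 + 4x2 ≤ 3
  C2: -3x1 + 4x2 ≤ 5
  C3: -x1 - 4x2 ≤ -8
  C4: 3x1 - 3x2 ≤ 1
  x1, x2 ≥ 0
C1 requires x1 + 4x2 ≤ 3, while C3 (-x1 - 4x2 ≤ -8) is equivalent to x1 + 4x2 ≥ 8. Together they would need 8 ≤ x1 + 4x2 ≤ 3, which is impossible since 8 > 3. No point satisfies all constraints.

The feasible region is empty; the LP is infeasible.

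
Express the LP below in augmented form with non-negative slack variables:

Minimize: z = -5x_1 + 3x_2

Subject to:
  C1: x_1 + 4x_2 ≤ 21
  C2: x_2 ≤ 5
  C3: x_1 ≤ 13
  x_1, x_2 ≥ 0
min z = -5x_1 + 3x_2

s.t.
  x_1 + 4x_2 + s1 = 21
  x_2 + s2 = 5
  x_1 + s3 = 13
  x_1, x_2, s1, s2, s3 ≥ 0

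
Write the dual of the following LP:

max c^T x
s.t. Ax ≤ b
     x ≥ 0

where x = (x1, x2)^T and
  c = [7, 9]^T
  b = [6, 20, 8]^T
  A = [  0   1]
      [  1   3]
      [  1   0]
Minimize: z = 6y1 + 20y2 + 8y3

Subject to:
  C1: -y2 - y3 ≤ -7
  C2: -y1 - 3y2 ≤ -9
  y1, y2, y3 ≥ 0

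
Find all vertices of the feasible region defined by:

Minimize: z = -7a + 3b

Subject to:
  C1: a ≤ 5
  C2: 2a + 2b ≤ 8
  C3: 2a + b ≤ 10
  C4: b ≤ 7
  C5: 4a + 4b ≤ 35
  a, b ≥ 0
Each vertex is the intersection of two constraint boundaries that also satisfies all remaining constraints:
  a = 0 and b = 0 → (0, 0)
  2a + 2b = 8 and b = 0 → (4, 0)
  2a + 2b = 8 and a = 0 → (0, 4)

Vertices: (0, 0), (4, 0), (0, 4)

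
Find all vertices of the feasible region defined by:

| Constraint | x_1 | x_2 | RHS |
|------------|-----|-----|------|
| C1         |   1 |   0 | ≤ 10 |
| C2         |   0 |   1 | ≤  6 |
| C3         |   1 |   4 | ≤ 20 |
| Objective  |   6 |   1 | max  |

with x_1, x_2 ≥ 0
Each vertex is the intersection of two constraint boundaries that also satisfies all remaining constraints:
  x_1 = 0 and x_2 = 0 → (0, 0)
  x_1 = 10 and x_2 = 0 → (10, 0)
  x_1 = 10 and x_1 + 4x_2 = 20 → (10, 2.5)
  x_1 + 4x_2 = 20 and x_1 = 0 → (0, 5)

Vertices: (0, 0), (10, 0), (10, 2.5), (0, 5)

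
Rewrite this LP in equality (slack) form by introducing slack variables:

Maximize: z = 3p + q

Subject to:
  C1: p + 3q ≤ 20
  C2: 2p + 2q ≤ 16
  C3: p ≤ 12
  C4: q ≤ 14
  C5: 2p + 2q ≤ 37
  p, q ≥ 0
max z = 3p + q

s.t.
  p + 3q + s1 = 20
  2p + 2q + s2 = 16
  p + s3 = 12
  q + s4 = 14
  2p + 2q + s5 = 37
  p, q, s1, s2, s3, s4, s5 ≥ 0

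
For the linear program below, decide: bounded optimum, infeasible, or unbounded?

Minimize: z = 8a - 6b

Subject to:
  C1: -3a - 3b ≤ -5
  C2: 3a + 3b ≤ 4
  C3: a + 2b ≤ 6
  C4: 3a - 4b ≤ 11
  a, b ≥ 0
C2 requires 3a + 3b ≤ 4, while C1 (-3a - 3b ≤ -5) is equivalent to 3a + 3b ≥ 5. Together they would need 5 ≤ 3a + 3b ≤ 4, which is impossible since 5 > 4. No point satisfies all constraints.

The feasible region is empty; the LP is infeasible.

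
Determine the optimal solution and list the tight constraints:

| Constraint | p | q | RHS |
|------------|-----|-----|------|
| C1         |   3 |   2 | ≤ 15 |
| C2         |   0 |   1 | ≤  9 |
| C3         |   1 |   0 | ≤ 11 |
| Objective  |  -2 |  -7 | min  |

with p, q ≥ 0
Optimal: p = 0, q = 7.5
Binding: C1, p ≥ 0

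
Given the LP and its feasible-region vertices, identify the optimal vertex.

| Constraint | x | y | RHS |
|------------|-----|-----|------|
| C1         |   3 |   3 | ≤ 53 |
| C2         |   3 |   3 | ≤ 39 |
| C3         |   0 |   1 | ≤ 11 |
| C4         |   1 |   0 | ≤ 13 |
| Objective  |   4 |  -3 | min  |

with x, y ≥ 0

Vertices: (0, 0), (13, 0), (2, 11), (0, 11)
Evaluating z = 4x - 3y at each vertex:
  (0, 0): z = 0
  (13, 0): z = 52
  (2, 11): z = -25
  (0, 11): z = -33

The smallest value is z = -33, attained at (0, 11).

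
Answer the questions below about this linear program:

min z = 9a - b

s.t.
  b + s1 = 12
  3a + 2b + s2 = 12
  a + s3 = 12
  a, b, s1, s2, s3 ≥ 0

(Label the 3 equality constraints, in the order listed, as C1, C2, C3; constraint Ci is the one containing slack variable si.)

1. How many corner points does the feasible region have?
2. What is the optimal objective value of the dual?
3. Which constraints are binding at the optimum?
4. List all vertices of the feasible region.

1. 3
2. -6 (by strong duality, equal to the primal optimum)
3. C2, a ≥ 0
4. (0, 0), (4, 0), (0, 6)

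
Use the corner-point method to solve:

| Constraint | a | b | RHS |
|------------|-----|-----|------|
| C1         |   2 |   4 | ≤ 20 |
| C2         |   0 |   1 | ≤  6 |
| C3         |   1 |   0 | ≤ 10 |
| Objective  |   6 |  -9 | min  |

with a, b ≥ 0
a = 0, b = 5, z = -45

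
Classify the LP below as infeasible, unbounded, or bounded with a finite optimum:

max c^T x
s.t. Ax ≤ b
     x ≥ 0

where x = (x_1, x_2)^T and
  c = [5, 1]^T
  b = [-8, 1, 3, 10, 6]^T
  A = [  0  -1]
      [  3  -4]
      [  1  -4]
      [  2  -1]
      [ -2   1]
Feasible point: (1, 8) satisfies every constraint, so the LP is feasible.
Direction d = (1, 2): for each constraint row a, a·d ≤ 0 —
  (0)(1) + (-1)(2) = -2 ≤ 0
  (3)(1) + (-4)(2) = -5 ≤ 0
  (1)(1) + (-4)(2) = -7 ≤ 0
  (2)(1) + (-1)(2) = 0 ≤ 0
  (-2)(1) + (1)(2) = 0 ≤ 0
and d ≥ 0, so (1, 8) + t·d stays feasible for every t ≥ 0. Along this ray z = 5x_1 + x_2 changes by 7 per unit t, so z → +∞.

Unbounded — the objective can increase without bound over the feasible region.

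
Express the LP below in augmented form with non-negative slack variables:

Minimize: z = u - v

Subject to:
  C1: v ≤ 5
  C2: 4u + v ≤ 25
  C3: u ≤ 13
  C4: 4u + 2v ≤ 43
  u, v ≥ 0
min z = u - v

s.t.
  v + s1 = 5
  4u + v + s2 = 25
  u + s3 = 13
  4u + 2v + s4 = 43
  u, v, s1, s2, s3, s4 ≥ 0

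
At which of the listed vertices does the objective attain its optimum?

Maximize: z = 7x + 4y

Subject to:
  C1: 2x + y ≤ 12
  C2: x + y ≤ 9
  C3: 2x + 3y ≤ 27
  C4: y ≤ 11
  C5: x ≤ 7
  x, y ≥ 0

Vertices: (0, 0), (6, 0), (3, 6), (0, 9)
Evaluating z = 7x + 4y at each vertex:
  (0, 0): z = 0
  (6, 0): z = 42
  (3, 6): z = 45
  (0, 9): z = 36

The largest value is z = 45, attained at (3, 6).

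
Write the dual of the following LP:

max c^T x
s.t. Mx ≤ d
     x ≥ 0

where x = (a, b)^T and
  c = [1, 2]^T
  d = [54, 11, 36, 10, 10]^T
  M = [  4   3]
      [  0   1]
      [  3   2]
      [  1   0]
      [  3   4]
Minimize: z = 54y1 + 11y2 + 36y3 + 10y4 + 10y5

Subject to:
  C1: -4y1 - 3y3 - y4 - 3y5 ≤ -1
  C2: -3y1 - y2 - 2y3 - 4y5 ≤ -2
  y1, y2, y3, y4, y5 ≥ 0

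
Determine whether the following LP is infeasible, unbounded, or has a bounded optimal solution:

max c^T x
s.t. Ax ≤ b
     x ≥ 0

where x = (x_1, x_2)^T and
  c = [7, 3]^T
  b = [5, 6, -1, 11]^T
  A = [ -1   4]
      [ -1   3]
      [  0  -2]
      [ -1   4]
Feasible point: (0, 1) satisfies every constraint, so the LP is feasible.
Direction d = (1, 0): for each constraint row a, a·d ≤ 0 —
  (-1)(1) + (4)(0) = -1 ≤ 0
  (-1)(1) + (3)(0) = -1 ≤ 0
  (0)(1) + (-2)(0) = 0 ≤ 0
  (-1)(1) + (4)(0) = -1 ≤ 0
and d ≥ 0, so (0, 1) + t·d stays feasible for every t ≥ 0. Along this ray z = 7x_1 + 3x_2 changes by 7 per unit t, so z → +∞.

Unbounded: there is a feasible ray along which z → +∞.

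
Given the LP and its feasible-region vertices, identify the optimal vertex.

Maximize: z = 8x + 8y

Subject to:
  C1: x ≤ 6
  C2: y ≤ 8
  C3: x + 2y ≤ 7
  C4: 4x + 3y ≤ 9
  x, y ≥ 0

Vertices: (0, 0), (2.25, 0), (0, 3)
Evaluating z = 8x + 8y at each vertex:
  (0, 0): z = 0
  (2.25, 0): z = 18
  (0, 3): z = 24

The largest value is z = 24, attained at (0, 3).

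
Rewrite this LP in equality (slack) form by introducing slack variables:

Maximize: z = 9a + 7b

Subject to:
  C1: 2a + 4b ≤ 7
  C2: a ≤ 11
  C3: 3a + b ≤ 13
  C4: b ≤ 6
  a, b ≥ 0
max z = 9a + 7b

s.t.
  2a + 4b + s1 = 7
  a + s2 = 11
  3a + b + s3 = 13
  b + s4 = 6
  a, b, s1, s2, s3, s4 ≥ 0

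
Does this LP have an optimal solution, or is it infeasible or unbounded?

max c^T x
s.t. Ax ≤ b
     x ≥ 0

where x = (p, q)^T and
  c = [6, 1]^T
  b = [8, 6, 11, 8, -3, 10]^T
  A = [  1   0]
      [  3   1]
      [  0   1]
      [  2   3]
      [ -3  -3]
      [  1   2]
The point (2, 0) satisfies every constraint, so the LP is feasible; the constraints give p ≤ 8 and q ≤ 11, which with p, q ≥ 0 keep the feasible region inside a bounded box. A feasible, bounded LP attains a finite optimum at a vertex.

Evaluating z = 6p + q at each vertex:
  (0, 1): z = 1
  (1, 0): z = 6
  (2, 0): z = 12
  (1.429, 1.714): z = 10.29
  (0, 2.667): z = 2.667

Feasible with finite optimum z* = 12 at (2, 0).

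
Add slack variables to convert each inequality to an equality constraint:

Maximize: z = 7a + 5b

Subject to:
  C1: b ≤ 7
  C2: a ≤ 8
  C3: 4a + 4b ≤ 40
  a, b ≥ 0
max z = 7a + 5b

s.t.
  b + s1 = 7
  a + s2 = 8
  4a + 4b + s3 = 40
  a, b, s1, s2, s3 ≥ 0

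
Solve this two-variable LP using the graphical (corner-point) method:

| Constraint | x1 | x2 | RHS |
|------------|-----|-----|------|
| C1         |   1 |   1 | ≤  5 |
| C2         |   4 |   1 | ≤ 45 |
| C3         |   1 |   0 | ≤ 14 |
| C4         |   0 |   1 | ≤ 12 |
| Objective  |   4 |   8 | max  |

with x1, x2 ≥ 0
Each vertex is the intersection of two constraint boundaries that also satisfies all remaining constraints:
  x1 = 0 and x2 = 0 → (0, 0)
  x1 + x2 = 5 and x2 = 0 → (5, 0)
  x1 + x2 = 5 and x1 = 0 → (0, 5)

Evaluating z = 4x1 + 8x2 at each vertex:
  (0, 0): z = 0
  (5, 0): z = 20
  (0, 5): z = 40

The maximum is at (0, 5) with z = 40.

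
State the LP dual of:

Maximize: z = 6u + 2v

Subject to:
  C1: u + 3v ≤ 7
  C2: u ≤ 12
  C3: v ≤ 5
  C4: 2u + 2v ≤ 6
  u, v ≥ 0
Minimize: z = 7y1 + 12y2 + 5y3 + 6y4

Subject to:
  C1: -y1 - y2 - 2y4 ≤ -6
  C2: -3y1 - y3 - 2y4 ≤ -2
  y1, y2, y3, y4 ≥ 0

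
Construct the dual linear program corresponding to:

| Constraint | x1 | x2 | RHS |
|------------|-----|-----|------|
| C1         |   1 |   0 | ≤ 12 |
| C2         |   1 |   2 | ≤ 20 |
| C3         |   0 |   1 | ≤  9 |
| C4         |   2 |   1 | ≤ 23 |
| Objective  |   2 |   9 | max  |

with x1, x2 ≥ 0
Minimize: z = 12y1 + 20y2 + 9y3 + 23y4

Subject to:
  C1: -y1 - y2 - 2y4 ≤ -2
  C2: -2y2 - y3 - y4 ≤ -9
  y1, y2, y3, y4 ≥ 0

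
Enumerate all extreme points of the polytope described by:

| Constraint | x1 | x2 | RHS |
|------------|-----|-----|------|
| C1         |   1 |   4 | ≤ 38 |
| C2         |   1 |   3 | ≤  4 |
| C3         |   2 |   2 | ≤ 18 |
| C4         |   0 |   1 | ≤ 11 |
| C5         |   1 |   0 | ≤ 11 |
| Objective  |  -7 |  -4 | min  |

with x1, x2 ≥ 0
Each vertex is the intersection of two constraint boundaries that also satisfies all remaining constraints:
  x1 = 0 and x2 = 0 → (0, 0)
  x1 + 3x2 = 4 and x2 = 0 → (4, 0)
  x1 + 3x2 = 4 and x1 = 0 → (0, 1.333)

Vertices: (0, 0), (4, 0), (0, 1.333)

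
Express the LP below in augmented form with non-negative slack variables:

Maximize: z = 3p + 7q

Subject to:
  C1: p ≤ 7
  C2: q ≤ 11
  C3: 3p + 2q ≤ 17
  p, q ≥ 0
max z = 3p + 7q

s.t.
  p + s1 = 7
  q + s2 = 11
  3p + 2q + s3 = 17
  p, q, s1, s2, s3 ≥ 0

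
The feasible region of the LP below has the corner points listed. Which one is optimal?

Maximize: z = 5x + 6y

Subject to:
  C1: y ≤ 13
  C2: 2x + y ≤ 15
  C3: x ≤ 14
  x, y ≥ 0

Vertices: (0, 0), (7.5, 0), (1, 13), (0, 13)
(1, 13) with z = 83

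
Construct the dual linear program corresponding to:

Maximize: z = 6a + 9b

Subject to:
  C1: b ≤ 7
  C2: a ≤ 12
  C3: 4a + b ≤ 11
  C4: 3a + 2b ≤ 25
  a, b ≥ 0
Minimize: z = 7y1 + 12y2 + 11y3 + 25y4

Subject to:
  C1: -y2 - 4y3 - 3y4 ≤ -6
  C2: -y1 - y3 - 2y4 ≤ -9
  y1, y2, y3, y4 ≥ 0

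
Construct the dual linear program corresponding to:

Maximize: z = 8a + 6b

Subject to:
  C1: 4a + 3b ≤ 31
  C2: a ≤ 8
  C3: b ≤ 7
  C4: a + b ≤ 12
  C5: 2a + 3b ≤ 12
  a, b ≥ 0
Minimize: z = 31y1 + 8y2 + 7y3 + 12y4 + 12y5

Subject to:
  C1: -4y1 - y2 - y4 - 2y5 ≤ -8
  C2: -3y1 - y3 - y4 - 3y5 ≤ -6
  y1, y2, y3, y4, y5 ≥ 0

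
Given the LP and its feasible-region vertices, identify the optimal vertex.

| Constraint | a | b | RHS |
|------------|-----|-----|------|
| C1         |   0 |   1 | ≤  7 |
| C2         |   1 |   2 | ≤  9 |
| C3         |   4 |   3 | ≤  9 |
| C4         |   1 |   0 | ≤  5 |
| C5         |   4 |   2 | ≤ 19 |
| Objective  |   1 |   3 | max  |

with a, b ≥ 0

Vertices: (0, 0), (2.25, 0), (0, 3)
(0, 3) with z = 9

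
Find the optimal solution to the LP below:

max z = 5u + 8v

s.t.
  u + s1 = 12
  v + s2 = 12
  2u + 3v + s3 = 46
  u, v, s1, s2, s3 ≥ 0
Each vertex is the intersection of two constraint boundaries that also satisfies all remaining constraints:
  u = 0 and v = 0 → (0, 0)
  u = 12 and v = 0 → (12, 0)
  u = 12 and 2u + 3v = 46 → (12, 7.333)
  v = 12 and 2u + 3v = 46 → (5, 12)
  v = 12 and u = 0 → (0, 12)

Evaluating z = 5u + 8v at each vertex:
  (0, 0): z = 0
  (12, 0): z = 60
  (12, 7.333): z = 118.7
  (5, 12): z = 121
  (0, 12): z = 96

The maximum is at (5, 12) with z = 121.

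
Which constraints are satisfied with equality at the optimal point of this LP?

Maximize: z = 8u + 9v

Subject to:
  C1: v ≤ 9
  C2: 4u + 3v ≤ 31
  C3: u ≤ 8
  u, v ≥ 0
Optimal: u = 1, v = 9
Slack at optimum:
  C1: slack = 0 (binding)
  C2: slack = 0 (binding)
  C3: slack = 7
  u ≥ 0: u = 1
  v ≥ 0: v = 9
Binding constraints: C1, C2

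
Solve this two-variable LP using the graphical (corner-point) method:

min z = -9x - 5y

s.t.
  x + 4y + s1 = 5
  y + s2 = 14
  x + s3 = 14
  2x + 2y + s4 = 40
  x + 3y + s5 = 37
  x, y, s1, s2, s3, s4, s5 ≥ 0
x = 5, y = 0, z = -45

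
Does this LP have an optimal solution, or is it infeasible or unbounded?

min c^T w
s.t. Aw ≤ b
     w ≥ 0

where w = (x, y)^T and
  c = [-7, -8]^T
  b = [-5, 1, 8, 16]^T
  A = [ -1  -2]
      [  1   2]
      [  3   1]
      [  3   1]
One constraint requires x + 2y ≤ 1, while the constraint -x - 2y ≤ -5 is equivalent to x + 2y ≥ 5. Together they would need 5 ≤ x + 2y ≤ 1, which is impossible since 5 > 1. No point satisfies all constraints.

Infeasible — the constraint set is empty.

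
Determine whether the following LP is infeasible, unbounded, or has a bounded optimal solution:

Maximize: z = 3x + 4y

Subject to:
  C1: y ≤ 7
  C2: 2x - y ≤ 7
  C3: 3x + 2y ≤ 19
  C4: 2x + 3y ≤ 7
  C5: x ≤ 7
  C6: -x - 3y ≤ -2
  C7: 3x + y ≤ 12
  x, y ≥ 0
The point (3.5, 0) satisfies every constraint, so the LP is feasible; the constraints give x ≤ 7 and y ≤ 7, which with x, y ≥ 0 keep the feasible region inside a bounded box. A feasible, bounded LP attains a finite optimum at a vertex.

Evaluating z = 3x + 4y at each vertex:
  (0, 0.6667): z = 2.667
  (2, 0): z = 6
  (3.5, 0): z = 10.5
  (0, 2.333): z = 9.333

The LP has an optimal solution: (3.5, 0) with z = 10.5.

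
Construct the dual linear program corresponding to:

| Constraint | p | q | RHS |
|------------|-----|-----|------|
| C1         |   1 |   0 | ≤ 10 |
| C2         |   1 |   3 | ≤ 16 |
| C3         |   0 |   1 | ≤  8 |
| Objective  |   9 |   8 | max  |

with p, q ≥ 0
Minimize: z = 10y1 + 16y2 + 8y3

Subject to:
  C1: -y1 - y2 ≤ -9
  C2: -3y2 - y3 ≤ -8
  y1, y2, y3 ≥ 0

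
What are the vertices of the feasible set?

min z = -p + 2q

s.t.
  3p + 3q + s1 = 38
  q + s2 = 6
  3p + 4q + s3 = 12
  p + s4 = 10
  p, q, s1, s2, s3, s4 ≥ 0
Each vertex is the intersection of two constraint boundaries that also satisfies all remaining constraints:
  p = 0 and q = 0 → (0, 0)
  3p + 4q = 12 and q = 0 → (4, 0)
  3p + 4q = 12 and p = 0 → (0, 3)

Vertices: (0, 0), (4, 0), (0, 3)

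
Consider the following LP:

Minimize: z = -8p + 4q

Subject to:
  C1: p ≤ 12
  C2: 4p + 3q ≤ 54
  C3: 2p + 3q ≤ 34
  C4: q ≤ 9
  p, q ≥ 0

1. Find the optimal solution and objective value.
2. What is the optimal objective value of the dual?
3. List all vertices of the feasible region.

1. p = 12, q = 0, z = -96
2. -96 (by strong duality, equal to the primal optimum)
3. (0, 0), (12, 0), (12, 2), (10, 4.667), (3.5, 9), (0, 9)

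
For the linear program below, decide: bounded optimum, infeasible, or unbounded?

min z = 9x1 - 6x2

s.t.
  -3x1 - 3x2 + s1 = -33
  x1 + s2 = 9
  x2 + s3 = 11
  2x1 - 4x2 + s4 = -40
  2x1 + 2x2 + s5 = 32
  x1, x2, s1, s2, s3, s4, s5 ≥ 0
The point (0, 11) satisfies every constraint, so the LP is feasible; the constraints give x1 ≤ 9 and x2 ≤ 11, which with x1, x2 ≥ 0 keep the feasible region inside a bounded box. A feasible, bounded LP attains a finite optimum at a vertex.

The LP has an optimal solution: (0, 11) with z = -66.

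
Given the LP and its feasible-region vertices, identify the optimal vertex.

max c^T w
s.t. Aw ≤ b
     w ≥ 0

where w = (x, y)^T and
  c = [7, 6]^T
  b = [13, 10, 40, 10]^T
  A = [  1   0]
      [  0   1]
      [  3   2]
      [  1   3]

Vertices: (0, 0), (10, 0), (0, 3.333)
(10, 0) with z = 70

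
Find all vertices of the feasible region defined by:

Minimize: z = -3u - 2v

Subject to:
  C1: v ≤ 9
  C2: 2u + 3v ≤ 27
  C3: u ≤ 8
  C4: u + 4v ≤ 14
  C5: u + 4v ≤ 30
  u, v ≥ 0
Each vertex is the intersection of two constraint boundaries that also satisfies all remaining constraints:
  u = 0 and v = 0 → (0, 0)
  u = 8 and v = 0 → (8, 0)
  u = 8 and u + 4v = 14 → (8, 1.5)
  u + 4v = 14 and u = 0 → (0, 3.5)

Vertices: (0, 0), (8, 0), (8, 1.5), (0, 3.5)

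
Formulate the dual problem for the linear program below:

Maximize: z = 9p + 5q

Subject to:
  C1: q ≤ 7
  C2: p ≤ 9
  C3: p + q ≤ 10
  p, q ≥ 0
Minimize: z = 7y1 + 9y2 + 10y3

Subject to:
  C1: -y2 - y3 ≤ -9
  C2: -y1 - y3 ≤ -5
  y1, y2, y3 ≥ 0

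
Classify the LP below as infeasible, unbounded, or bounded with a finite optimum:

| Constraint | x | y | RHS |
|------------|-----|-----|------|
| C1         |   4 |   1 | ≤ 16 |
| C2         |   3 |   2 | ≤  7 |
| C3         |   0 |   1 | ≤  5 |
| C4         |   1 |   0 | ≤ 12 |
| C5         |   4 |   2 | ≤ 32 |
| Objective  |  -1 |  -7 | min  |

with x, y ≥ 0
The point (0, 3.5) satisfies every constraint, so the LP is feasible; the constraints give x ≤ 12 and y ≤ 5, which with x, y ≥ 0 keep the feasible region inside a bounded box. A feasible, bounded LP attains a finite optimum at a vertex.

The LP has an optimal solution: (0, 3.5) with z = -24.5.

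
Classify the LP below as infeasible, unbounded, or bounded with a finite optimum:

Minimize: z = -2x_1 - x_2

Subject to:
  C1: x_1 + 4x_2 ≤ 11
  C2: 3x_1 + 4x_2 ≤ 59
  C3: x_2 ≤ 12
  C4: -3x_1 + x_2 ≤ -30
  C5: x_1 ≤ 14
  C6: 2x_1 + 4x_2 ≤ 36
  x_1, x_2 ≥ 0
The point (11, 0) satisfies every constraint, so the LP is feasible; the constraints give x_1 ≤ 14 and x_2 ≤ 12, which with x_1, x_2 ≥ 0 keep the feasible region inside a bounded box. A feasible, bounded LP attains a finite optimum at a vertex.

The LP has an optimal solution: (11, 0) with z = -22.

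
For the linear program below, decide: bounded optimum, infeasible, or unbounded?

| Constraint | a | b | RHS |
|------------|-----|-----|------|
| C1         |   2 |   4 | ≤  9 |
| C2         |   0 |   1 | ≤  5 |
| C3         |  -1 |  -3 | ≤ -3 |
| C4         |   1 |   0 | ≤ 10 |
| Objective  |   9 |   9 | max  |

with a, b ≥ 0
The point (4.5, 0) satisfies every constraint, so the LP is feasible; the constraints give a ≤ 10 and b ≤ 5, which with a, b ≥ 0 keep the feasible region inside a bounded box. A feasible, bounded LP attains a finite optimum at a vertex.

Evaluating z = 9a + 9b at each vertex:
  (3, 0): z = 27
  (4.5, 0): z = 40.5
  (0, 2.25): z = 20.25
  (0, 1): z = 9

Bounded optimum: z* = 40.5 at (4.5, 0).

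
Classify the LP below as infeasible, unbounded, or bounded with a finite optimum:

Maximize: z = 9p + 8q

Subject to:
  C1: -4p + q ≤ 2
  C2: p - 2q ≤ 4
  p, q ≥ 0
Feasible point: (0, 0) satisfies every constraint, so the LP is feasible.
Direction d = (1, 1): for each constraint row a, a·d ≤ 0 —
  (-4)(1) + (1)(1) = -3 ≤ 0
  (1)(1) + (-2)(1) = -1 ≤ 0
and d ≥ 0, so (0, 0) + t·d stays feasible for every t ≥ 0. Along this ray z = 9p + 8q changes by 17 per unit t, so z → +∞.

Unbounded — the objective can increase without bound over the feasible region.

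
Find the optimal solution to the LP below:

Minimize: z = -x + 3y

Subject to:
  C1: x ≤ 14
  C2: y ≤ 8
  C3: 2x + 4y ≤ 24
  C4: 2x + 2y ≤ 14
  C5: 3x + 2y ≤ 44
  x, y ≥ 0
Each vertex is the intersection of two constraint boundaries that also satisfies all remaining constraints:
  x = 0 and y = 0 → (0, 0)
  2x + 2y = 14 and y = 0 → (7, 0)
  2x + 4y = 24 and 2x + 2y = 14 → (2, 5)
  2x + 4y = 24 and x = 0 → (0, 6)

Evaluating z = -x + 3y at each vertex:
  (0, 0): z = 0
  (7, 0): z = -7
  (2, 5): z = 13
  (0, 6): z = 18

The minimum is at (7, 0) with z = -7.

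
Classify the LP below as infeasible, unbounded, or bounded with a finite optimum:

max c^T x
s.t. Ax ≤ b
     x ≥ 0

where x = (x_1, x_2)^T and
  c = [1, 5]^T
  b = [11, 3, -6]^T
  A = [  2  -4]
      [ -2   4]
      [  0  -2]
Feasible point: (5, 3) satisfies every constraint, so the LP is feasible.
Direction d = (2, 1): for each constraint row a, a·d ≤ 0 —
  (2)(2) + (-4)(1) = 0 ≤ 0
  (-2)(2) + (4)(1) = 0 ≤ 0
  (0)(2) + (-2)(1) = -2 ≤ 0
and d ≥ 0, so (5, 3) + t·d stays feasible for every t ≥ 0. Along this ray z = x_1 + 5x_2 changes by 7 per unit t, so z → +∞.

The LP is unbounded; z can be made arbitrarily large.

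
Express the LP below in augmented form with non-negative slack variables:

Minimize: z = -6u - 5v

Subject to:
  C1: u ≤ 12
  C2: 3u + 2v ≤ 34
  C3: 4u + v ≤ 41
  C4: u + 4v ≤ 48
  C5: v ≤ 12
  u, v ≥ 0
min z = -6u - 5v

s.t.
  u + s1 = 12
  3u + 2v + s2 = 34
  4u + v + s3 = 41
  u + 4v + s4 = 48
  v + s5 = 12
  u, v, s1, s2, s3, s4, s5 ≥ 0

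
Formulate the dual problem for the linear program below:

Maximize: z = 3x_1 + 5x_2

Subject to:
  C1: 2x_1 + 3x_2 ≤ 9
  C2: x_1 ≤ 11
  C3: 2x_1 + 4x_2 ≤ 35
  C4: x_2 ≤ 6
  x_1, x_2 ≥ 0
Minimize: z = 9y1 + 11y2 + 35y3 + 6y4

Subject to:
  C1: -2y1 - y2 - 2y3 ≤ -3
  C2: -3y1 - 4y3 - y4 ≤ -5
  y1, y2, y3, y4 ≥ 0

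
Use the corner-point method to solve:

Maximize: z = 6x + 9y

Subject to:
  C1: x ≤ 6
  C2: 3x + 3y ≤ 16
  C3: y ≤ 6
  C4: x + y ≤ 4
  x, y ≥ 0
Each vertex is the intersection of two constraint boundaries that also satisfies all remaining constraints:
  x = 0 and y = 0 → (0, 0)
  x + y = 4 and y = 0 → (4, 0)
  x + y = 4 and x = 0 → (0, 4)

Evaluating z = 6x + 9y at each vertex:
  (0, 0): z = 0
  (4, 0): z = 24
  (0, 4): z = 36

The maximum is at (0, 4) with z = 36.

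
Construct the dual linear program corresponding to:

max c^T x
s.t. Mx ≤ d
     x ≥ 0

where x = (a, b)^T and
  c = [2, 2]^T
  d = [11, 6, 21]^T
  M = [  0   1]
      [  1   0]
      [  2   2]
Minimize: z = 11y1 + 6y2 + 21y3

Subject to:
  C1: -y2 - 2y3 ≤ -2
  C2: -y1 - 2y3 ≤ -2
  y1, y2, y3 ≥ 0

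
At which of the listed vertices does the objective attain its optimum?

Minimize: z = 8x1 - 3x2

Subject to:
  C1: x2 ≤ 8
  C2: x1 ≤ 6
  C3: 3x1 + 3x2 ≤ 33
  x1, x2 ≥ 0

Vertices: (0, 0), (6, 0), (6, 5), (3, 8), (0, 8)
(0, 8) with z = -24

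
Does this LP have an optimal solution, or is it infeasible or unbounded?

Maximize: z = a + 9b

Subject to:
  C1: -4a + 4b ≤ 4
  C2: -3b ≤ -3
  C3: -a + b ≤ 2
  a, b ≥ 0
Feasible point: (0, 1) satisfies every constraint, so the LP is feasible.
Direction d = (1, 0): for each constraint row a, a·d ≤ 0 —
  (-4)(1) + (4)(0) = -4 ≤ 0
  (0)(1) + (-3)(0) = 0 ≤ 0
  (-1)(1) + (1)(0) = -1 ≤ 0
and d ≥ 0, so (0, 1) + t·d stays feasible for every t ≥ 0. Along this ray z = a + 9b changes by 1 per unit t, so z → +∞.

The LP is unbounded; z can be made arbitrarily large.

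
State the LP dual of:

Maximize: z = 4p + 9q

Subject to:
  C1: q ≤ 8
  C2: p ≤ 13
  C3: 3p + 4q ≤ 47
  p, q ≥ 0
Minimize: z = 8y1 + 13y2 + 47y3

Subject to:
  C1: -y2 - 3y3 ≤ -4
  C2: -y1 - 4y3 ≤ -9
  y1, y2, y3 ≥ 0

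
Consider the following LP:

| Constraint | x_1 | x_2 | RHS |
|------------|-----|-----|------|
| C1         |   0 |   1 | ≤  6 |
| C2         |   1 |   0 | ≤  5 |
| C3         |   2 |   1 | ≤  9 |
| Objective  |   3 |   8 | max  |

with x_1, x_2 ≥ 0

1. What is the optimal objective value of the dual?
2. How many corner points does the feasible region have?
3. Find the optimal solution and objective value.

1. 52.5 (by strong duality, equal to the primal optimum)
2. 4
3. x_1 = 1.5, x_2 = 6, z = 52.5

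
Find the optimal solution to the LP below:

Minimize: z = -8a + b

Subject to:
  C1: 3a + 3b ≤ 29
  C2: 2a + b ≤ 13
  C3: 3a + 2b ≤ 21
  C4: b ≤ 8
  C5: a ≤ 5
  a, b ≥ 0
Each vertex is the intersection of two constraint boundaries that also satisfies all remaining constraints:
  a = 0 and b = 0 → (0, 0)
  a = 5 and b = 0 → (5, 0)
  2a + b = 13 and 3a + 2b = 21 → (5, 3)
  3a + 3b = 29 and 3a + 2b = 21 → (1.667, 8)
  b = 8 and a = 0 → (0, 8)

Evaluating z = -8a + b at each vertex:
  (0, 0): z = 0
  (5, 0): z = -40
  (5, 3): z = -37
  (1.667, 8): z = -5.333
  (0, 8): z = 8

The minimum is at (5, 0) with z = -40.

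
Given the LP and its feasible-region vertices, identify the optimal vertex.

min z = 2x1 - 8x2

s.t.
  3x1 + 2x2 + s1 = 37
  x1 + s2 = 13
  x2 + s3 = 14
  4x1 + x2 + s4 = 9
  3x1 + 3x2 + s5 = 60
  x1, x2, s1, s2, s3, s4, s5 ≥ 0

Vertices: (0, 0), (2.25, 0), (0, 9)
(0, 9) with z = -72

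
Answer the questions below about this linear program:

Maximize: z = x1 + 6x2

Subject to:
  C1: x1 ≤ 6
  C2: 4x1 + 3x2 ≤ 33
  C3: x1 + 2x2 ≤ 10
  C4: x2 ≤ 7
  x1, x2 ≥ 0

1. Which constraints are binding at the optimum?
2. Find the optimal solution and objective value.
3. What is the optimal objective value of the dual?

1. C3, x1 ≥ 0
2. x1 = 0, x2 = 5, z = 30
3. 30 (by strong duality, equal to the primal optimum)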